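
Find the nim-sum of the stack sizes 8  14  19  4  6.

Nim-sum: 8 ^ 14 ^ 19 ^ 4 ^ 6 = 23.

23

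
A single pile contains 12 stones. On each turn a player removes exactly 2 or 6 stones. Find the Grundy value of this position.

0

Build the Grundy sequence with g(k) = mex{g(k−s) : s ∈ {2, 6}, s ≤ k}:
g(0) = mex{} = 0
g(1) = mex{} = 0
g(2) = mex{0} = 1
g(3) = mex{0} = 1
g(4) = mex{1} = 0
g(5) = mex{1} = 0
g(6) = mex{0} = 1
g(7) = mex{0} = 1
g(8) = mex{1} = 0
g(9) = mex{1} = 0
g(10) = mex{0} = 1
g(11) = mex{0} = 1
g(12) = mex{1} = 0
So g(12) = 0.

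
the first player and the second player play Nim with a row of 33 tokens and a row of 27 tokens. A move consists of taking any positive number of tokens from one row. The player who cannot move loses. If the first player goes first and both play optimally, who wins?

Compute the nim-sum pairwise:
33 ^ 27 = 58
The nim-sum is 58 ≠ 0, so this is an N-position: the player to move can win; the first player has a winning move.

the first player wins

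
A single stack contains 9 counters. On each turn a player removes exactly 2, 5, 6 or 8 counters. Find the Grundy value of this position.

2

Grundy values for subtraction set {2, 5, 6, 8}:
g(0) = mex{} = 0
g(1) = mex{} = 0
g(2) = mex{0} = 1
g(3) = mex{0} = 1
g(4) = mex{1} = 0
g(5) = mex{0,1} = 2
g(6) = mex{0} = 1
g(7) = mex{0,1,2} = 3
g(8) = mex{0,1} = 2
g(9) = mex{0,1,3} = 2
So g(9) = 2.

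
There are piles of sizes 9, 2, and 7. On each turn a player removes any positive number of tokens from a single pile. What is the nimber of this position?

Bitwise XOR of the heap sizes:
  1001  (9)
  0010  (2)
  0111  (7)
  ----
  1100  (12)

12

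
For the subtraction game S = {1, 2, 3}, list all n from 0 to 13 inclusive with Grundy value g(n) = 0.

0, 4, 8, 12

Grundy values for subtraction set {1, 2, 3}:
g(0) = mex{} = 0
g(1) = mex{0} = 1
g(2) = mex{0,1} = 2
g(3) = mex{0,1,2} = 3
g(4) = mex{1,2,3} = 0
g(5) = mex{0,2,3} = 1
g(6) = mex{0,1,3} = 2
g(7) = mex{0,1,2} = 3
g(8) = mex{1,2,3} = 0
g(9) = mex{0,2,3} = 1
g(10) = mex{0,1,3} = 2
g(11) = mex{0,1,2} = 3
g(12) = mex{1,2,3} = 0
g(13) = mex{0,2,3} = 1
The P-positions (g = 0) in 0..13 are 0, 4, 8, 12.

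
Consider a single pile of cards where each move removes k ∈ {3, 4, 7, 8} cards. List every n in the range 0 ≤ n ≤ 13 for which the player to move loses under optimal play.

0, 1, 2, 11, 12, 13

Build the Grundy sequence with g(k) = mex{g(k−s) : s ∈ {3, 4, 7, 8}, s ≤ k}:
k:     0  1  2  3  4  5  6  7  8  9 10 11 12 13
g(k):  0  0  0  1  1  1  2  2  2  3  3  0  0  0
The P-positions (g = 0) in 0..13 are 0, 1, 2, 11, 12, 13.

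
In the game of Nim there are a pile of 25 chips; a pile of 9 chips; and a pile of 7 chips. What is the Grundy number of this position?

23

Compute the nim-sum pairwise:
25 XOR 9 = 16
16 XOR 7 = 23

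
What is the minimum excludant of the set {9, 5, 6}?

0

0 is not in the set, so the mex is 0.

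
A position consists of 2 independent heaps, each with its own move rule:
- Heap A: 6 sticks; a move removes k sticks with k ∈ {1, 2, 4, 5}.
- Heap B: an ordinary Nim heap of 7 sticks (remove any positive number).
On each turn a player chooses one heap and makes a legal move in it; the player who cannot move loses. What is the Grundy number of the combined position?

7

For heap A, compute g(0), g(1), … with moves {1, 2, 4, 5}:
k:     0  1  2  3  4  5  6
g(k):  0  1  2  0  1  2  0
So g(6) = 0.
Heap B is a plain Nim heap of size 7, so its Grundy value is 7.
The value of a disjunctive sum is the nim-sum of the parts.
Combined value = 0 XOR 7 = 7.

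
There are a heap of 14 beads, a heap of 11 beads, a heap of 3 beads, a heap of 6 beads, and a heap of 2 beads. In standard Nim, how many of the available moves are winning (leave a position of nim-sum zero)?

5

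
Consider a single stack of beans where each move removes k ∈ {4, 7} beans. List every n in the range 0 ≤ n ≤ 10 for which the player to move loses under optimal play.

0, 1, 2, 3

Build the Grundy sequence with g(k) = mex{g(k−s) : s ∈ {4, 7}, s ≤ k}:
k:     0  1  2  3  4  5  6  7  8  9 10
g(k):  0  0  0  0  1  1  1  1  2  2  2
The P-positions (g = 0) in 0..10 are 0, 1, 2, 3.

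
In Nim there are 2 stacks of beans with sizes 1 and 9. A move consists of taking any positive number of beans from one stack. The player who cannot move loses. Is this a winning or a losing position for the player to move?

Nim-sum: 1 XOR 9 = 8.
The nim-sum is 8 ≠ 0, so this is an N-position: the player to move can win.

Winning position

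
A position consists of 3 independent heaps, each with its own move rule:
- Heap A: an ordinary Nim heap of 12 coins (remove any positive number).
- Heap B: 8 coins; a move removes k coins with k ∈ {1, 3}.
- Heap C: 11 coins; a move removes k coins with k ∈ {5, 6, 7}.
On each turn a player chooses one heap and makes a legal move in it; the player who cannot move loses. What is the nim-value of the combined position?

Heap A is a plain Nim heap of size 12, so its Grundy value is 12.
For heap B, compute g(0), g(1), … with moves {1, 3}:
g(0) = mex{} = 0
g(1) = mex{0} = 1
g(2) = mex{1} = 0
g(3) = mex{0} = 1
g(4) = mex{1} = 0
g(5) = mex{0} = 1
g(6) = mex{1} = 0
g(7) = mex{0} = 1
g(8) = mex{1} = 0
So g(8) = 0.
Grundy values for heap C (subtraction set {5, 6, 7}):
k:     0  1  2  3  4  5  6  7  8  9 10 11
g(k):  0  0  0  0  0  1  1  1  1  1  2  2
So g(11) = 2.
The value of a disjunctive sum is the nim-sum of the parts.
Combined value = 12 ⊕ 0 ⊕ 2 = 14.

14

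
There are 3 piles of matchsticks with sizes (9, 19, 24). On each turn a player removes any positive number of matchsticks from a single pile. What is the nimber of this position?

2

Bitwise XOR of the heap sizes:
  01001  (9)
  10011  (19)
  11000  (24)
  -----
  00010  (2)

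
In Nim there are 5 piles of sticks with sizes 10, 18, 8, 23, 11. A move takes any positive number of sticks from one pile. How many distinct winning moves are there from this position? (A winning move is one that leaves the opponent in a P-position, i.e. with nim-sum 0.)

3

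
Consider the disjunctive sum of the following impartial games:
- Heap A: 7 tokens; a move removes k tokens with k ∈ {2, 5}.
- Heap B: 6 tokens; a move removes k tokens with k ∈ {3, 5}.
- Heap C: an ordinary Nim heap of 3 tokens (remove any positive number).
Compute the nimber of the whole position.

Build the Grundy sequence for heap A with g(k) = mex{g(k−s) : s ∈ {2, 5}, s ≤ k}:
k:     0  1  2  3  4  5  6  7
g(k):  0  0  1  1  0  2  1  0
So g(7) = 0.
Grundy values for heap B (subtraction set {3, 5}):
g(0) = mex{} = 0
g(1) = mex{} = 0
g(2) = mex{} = 0
g(3) = mex{0} = 1
g(4) = mex{0} = 1
g(5) = mex{0} = 1
g(6) = mex{0,1} = 2
So g(6) = 2.
Heap C is a plain Nim heap of size 3, so its Grundy value is 3.
By the Sprague-Grundy theorem, the Grundy value of a sum of independent games is the XOR of the component values.
Combined value = 0 XOR 2 XOR 3 = 1.

1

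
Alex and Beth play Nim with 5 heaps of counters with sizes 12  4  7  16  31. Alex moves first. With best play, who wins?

Beth wins

Nim-sum: 12 ⊕ 4 ⊕ 7 ⊕ 16 ⊕ 31 = 0.
The nim-sum is 0, so this is a P-position: the player to move is in a losing position under optimal play; Alex is about to move from it and so loses — Beth wins.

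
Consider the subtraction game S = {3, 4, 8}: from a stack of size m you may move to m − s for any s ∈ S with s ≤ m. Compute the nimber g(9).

Compute g(0), g(1), … for moves {3, 4, 8}:
k:     0  1  2  3  4  5  6  7  8  9
g(k):  0  0  0  1  1  1  2  0  2  3
So g(9) = 3.

3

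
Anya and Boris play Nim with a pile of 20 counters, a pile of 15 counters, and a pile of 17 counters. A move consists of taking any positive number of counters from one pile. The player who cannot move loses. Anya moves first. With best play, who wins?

Anya wins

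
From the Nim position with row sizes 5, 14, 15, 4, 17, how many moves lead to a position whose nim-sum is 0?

1

Nim-sum: 5 ^ 14 ^ 15 ^ 4 ^ 17 = 17.
The overall nim-sum is X = 17. A row of size p has a winning move iff p XOR X < p (reduce it to p XOR X).
  5: 5 XOR 17 = 20 ≥ 5 — no move.
  14: 14 XOR 17 = 31 ≥ 14 — no move.
  15: 15 XOR 17 = 30 ≥ 15 — no move.
  4: 4 XOR 17 = 21 ≥ 4 — no move.
  17: 17 XOR 17 = 0 < 17 — winning move (to 0).
That gives 1 winning move.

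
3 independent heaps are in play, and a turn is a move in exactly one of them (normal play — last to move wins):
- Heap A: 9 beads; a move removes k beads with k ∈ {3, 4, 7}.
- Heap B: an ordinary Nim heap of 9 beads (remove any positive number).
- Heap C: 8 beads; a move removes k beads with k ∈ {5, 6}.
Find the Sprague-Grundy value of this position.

11

Grundy values for heap A (subtraction set {3, 4, 7}):
g(0) = mex{} = 0
g(1) = mex{} = 0
g(2) = mex{} = 0
g(3) = mex{0} = 1
g(4) = mex{0} = 1
g(5) = mex{0} = 1
g(6) = mex{0,1} = 2
g(7) = mex{0,1} = 2
g(8) = mex{0,1} = 2
g(9) = mex{0,1,2} = 3
So g(9) = 3.
Heap B is a plain Nim heap of size 9, so its Grundy value is 9.
Build the Grundy sequence for heap C with g(k) = mex{g(k−s) : s ∈ {5, 6}, s ≤ k}:
g(0) = mex{} = 0
g(1) = mex{} = 0
g(2) = mex{} = 0
g(3) = mex{} = 0
g(4) = mex{} = 0
g(5) = mex{0} = 1
g(6) = mex{0} = 1
g(7) = mex{0} = 1
g(8) = mex{0} = 1
So g(8) = 1.
The value of a disjunctive sum is the nim-sum of the parts.
Combined value = 3 ⊕ 9 ⊕ 1 = 11.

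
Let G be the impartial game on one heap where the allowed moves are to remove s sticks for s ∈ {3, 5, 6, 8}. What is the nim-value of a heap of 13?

0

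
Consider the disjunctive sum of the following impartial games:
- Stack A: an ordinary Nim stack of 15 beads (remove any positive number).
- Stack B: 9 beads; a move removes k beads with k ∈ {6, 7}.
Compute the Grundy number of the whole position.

14

Stack A is a plain Nim stack of size 15, so its Grundy value is 15.
For stack B, compute g(0), g(1), … with moves {6, 7}:
k:     0  1  2  3  4  5  6  7  8  9
g(k):  0  0  0  0  0  0  1  1  1  1
So g(9) = 1.
The value of a disjunctive sum is the nim-sum of the parts.
Combined value = 15 XOR 1 = 14.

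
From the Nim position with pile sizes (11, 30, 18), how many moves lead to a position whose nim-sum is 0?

1

Nim-sum: 11 ⊕ 30 ⊕ 18 = 7.
The overall nim-sum is X = 7. A pile of size p has a winning move iff p XOR X < p (reduce it to p XOR X).
  11: 11 XOR 7 = 12 ≥ 11 — no move.
  30: 30 XOR 7 = 25 < 30 — winning move (to 25).
  18: 18 XOR 7 = 21 ≥ 18 — no move.
That gives 1 winning move.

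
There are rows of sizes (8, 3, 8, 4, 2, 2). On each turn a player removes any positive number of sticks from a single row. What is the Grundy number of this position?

Nim-sum: 8 ⊕ 3 ⊕ 8 ⊕ 4 ⊕ 2 ⊕ 2 = 7.

7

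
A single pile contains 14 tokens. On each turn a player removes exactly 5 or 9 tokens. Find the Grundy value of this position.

Compute g(0), g(1), … for moves {5, 9}:
g(0) = mex{} = 0
g(1) = mex{} = 0
g(2) = mex{} = 0
g(3) = mex{} = 0
g(4) = mex{} = 0
g(5) = mex{0} = 1
g(6) = mex{0} = 1
g(7) = mex{0} = 1
g(8) = mex{0} = 1
g(9) = mex{0} = 1
g(10) = mex{0,1} = 2
g(11) = mex{0,1} = 2
g(12) = mex{0,1} = 2
g(13) = mex{0,1} = 2
g(14) = mex{1} = 0
So g(14) = 0.

0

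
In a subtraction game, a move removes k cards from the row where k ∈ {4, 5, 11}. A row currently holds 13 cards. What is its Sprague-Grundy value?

Build the Grundy sequence with g(k) = mex{g(k−s) : s ∈ {4, 5, 11}, s ≤ k}:
k:     0  1  2  3  4  5  6  7  8  9 10 11 12 13
g(k):  0  0  0  0  1  1  1  1  2  0  0  2  3  1
So g(13) = 1.

1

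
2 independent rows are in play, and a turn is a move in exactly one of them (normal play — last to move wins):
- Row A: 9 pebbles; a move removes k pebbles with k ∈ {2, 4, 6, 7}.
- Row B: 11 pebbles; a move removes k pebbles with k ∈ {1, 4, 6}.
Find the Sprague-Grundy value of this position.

Build the Grundy sequence for row A with g(k) = mex{g(k−s) : s ∈ {2, 4, 6, 7}, s ≤ k}:
g(0) = mex{} = 0
g(1) = mex{} = 0
g(2) = mex{0} = 1
g(3) = mex{0} = 1
g(4) = mex{0,1} = 2
g(5) = mex{0,1} = 2
g(6) = mex{0,1,2} = 3
g(7) = mex{0,1,2} = 3
g(8) = mex{0,1,2,3} = 4
g(9) = mex{1,2,3} = 0
So g(9) = 0.
Grundy values for row B (subtraction set {1, 4, 6}):
k:     0  1  2  3  4  5  6  7  8  9 10 11
g(k):  0  1  0  1  2  0  1  0  1  2  0  1
So g(11) = 1.
By the Sprague-Grundy theorem, the Grundy value of a sum of independent games is the XOR of the component values.
Combined value = 0 ⊕ 1 = 1.

1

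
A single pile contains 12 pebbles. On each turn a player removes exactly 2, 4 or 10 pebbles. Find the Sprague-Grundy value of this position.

0

Compute g(0), g(1), … for moves {2, 4, 10}:
k:     0  1  2  3  4  5  6  7  8  9 10 11 12
g(k):  0  0  1  1  2  2  0  0  1  1  2  2  0
So g(12) = 0.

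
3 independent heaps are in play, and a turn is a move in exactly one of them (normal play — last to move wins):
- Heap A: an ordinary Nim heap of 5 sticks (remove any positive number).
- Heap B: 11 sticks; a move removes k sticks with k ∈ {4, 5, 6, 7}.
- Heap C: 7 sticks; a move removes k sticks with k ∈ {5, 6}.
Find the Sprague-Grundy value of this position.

4

Heap A is a plain Nim heap of size 5, so its Grundy value is 5.
For heap B, compute g(0), g(1), … with moves {4, 5, 6, 7}:
k:     0  1  2  3  4  5  6  7  8  9 10 11
g(k):  0  0  0  0  1  1  1  1  2  2  2  0
So g(11) = 0.
For heap C, compute g(0), g(1), … with moves {5, 6}:
g(0) = mex{} = 0
g(1) = mex{} = 0
g(2) = mex{} = 0
g(3) = mex{} = 0
g(4) = mex{} = 0
g(5) = mex{0} = 1
g(6) = mex{0} = 1
g(7) = mex{0} = 1
So g(7) = 1.
The value of a disjunctive sum is the nim-sum of the parts.
Combined value = 5 XOR 0 XOR 1 = 4.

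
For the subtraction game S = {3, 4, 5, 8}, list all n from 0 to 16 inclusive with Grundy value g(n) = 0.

0, 1, 2, 11, 12, 13

Compute g(0), g(1), … for moves {3, 4, 5, 8}:
k:     0  1  2  3  4  5  6  7  8  9 10 11 12 13 14 15 16
g(k):  0  0  0  1  1  1  2  2  2  3  3  0  0  0  1  1  1
The P-positions (g = 0) in 0..16 are 0, 1, 2, 11, 12, 13.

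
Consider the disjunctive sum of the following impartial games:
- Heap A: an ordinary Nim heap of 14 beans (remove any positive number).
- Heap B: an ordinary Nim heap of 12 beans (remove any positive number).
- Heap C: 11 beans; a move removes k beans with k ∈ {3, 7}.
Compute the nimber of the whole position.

Heap A is a plain Nim heap of size 14, so its Grundy value is 14.
Heap B is a plain Nim heap of size 12, so its Grundy value is 12.
Grundy values for heap C (subtraction set {3, 7}):
k:     0  1  2  3  4  5  6  7  8  9 10 11
g(k):  0  0  0  1  1  1  0  2  2  1  0  0
So g(11) = 0.
The value of a disjunctive sum is the nim-sum of the parts.
Combined value = 14 ⊕ 12 ⊕ 0 = 2.

2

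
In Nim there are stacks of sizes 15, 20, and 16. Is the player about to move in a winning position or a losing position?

Winning position

Write each in binary and XOR column by column:
  01111  (15)
  10100  (20)
  10000  (16)
  -----
  01011  (11)
The nim-sum is 11 ≠ 0, so this is an N-position: the player to move can win.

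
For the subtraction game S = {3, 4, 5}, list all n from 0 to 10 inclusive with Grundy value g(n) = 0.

0, 1, 2, 8, 9, 10

Build the Grundy sequence with g(k) = mex{g(k−s) : s ∈ {3, 4, 5}, s ≤ k}:
g(0) = mex{} = 0
g(1) = mex{} = 0
g(2) = mex{} = 0
g(3) = mex{0} = 1
g(4) = mex{0} = 1
g(5) = mex{0} = 1
g(6) = mex{0,1} = 2
g(7) = mex{0,1} = 2
g(8) = mex{1} = 0
g(9) = mex{1,2} = 0
g(10) = mex{1,2} = 0
The P-positions (g = 0) in 0..10 are 0, 1, 2, 8, 9, 10.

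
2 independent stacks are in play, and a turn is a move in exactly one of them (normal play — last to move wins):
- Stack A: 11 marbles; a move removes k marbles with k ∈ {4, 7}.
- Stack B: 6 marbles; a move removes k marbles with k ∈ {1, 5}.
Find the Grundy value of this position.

Grundy values for stack A (subtraction set {4, 7}):
k:     0  1  2  3  4  5  6  7  8  9 10 11
g(k):  0  0  0  0  1  1  1  1  2  2  2  0
So g(11) = 0.
Grundy values for stack B (subtraction set {1, 5}):
g(0) = mex{} = 0
g(1) = mex{0} = 1
g(2) = mex{1} = 0
g(3) = mex{0} = 1
g(4) = mex{1} = 0
g(5) = mex{0} = 1
g(6) = mex{1} = 0
So g(6) = 0.
The value of a disjunctive sum is the nim-sum of the parts.
Combined value = 0 XOR 0 = 0.

0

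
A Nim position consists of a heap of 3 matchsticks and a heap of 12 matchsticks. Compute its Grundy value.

15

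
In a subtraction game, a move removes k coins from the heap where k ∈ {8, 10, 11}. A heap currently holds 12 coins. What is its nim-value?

1

Build the Grundy sequence with g(k) = mex{g(k−s) : s ∈ {8, 10, 11}, s ≤ k}:
g(0) = mex{} = 0
g(1) = mex{} = 0
g(2) = mex{} = 0
g(3) = mex{} = 0
g(4) = mex{} = 0
g(5) = mex{} = 0
g(6) = mex{} = 0
g(7) = mex{} = 0
g(8) = mex{0} = 1
g(9) = mex{0} = 1
g(10) = mex{0} = 1
g(11) = mex{0} = 1
g(12) = mex{0} = 1
So g(12) = 1.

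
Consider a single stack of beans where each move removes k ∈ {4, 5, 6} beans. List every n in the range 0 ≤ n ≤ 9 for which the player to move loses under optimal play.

Compute g(0), g(1), … for moves {4, 5, 6}:
g(0) = mex{} = 0
g(1) = mex{} = 0
g(2) = mex{} = 0
g(3) = mex{} = 0
g(4) = mex{0} = 1
g(5) = mex{0} = 1
g(6) = mex{0} = 1
g(7) = mex{0} = 1
g(8) = mex{0,1} = 2
g(9) = mex{0,1} = 2
The P-positions (g = 0) in 0..9 are 0, 1, 2, 3.

0, 1, 2, 3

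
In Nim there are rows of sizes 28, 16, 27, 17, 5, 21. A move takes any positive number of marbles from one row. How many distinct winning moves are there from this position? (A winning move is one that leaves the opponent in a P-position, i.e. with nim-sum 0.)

5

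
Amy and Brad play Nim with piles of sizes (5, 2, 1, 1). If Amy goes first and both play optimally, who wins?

Amy wins

Compute the nim-sum pairwise:
5 XOR 2 = 7
7 XOR 1 = 6
6 XOR 1 = 7
The nim-sum is 7 ≠ 0, so this is an N-position: the player to move can win; Amy has a winning move.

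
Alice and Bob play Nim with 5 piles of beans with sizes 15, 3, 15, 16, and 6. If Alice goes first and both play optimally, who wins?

Compute the nim-sum pairwise:
15 XOR 3 = 12
12 XOR 15 = 3
3 XOR 16 = 19
19 XOR 6 = 21
The nim-sum is 21 ≠ 0, so this is an N-position: the player to move can win; Alice has a winning move.

Alice wins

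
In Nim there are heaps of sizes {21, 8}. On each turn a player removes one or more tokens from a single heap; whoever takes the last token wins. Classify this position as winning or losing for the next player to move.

Nim-sum: 21 XOR 8 = 29.
The nim-sum is 29 ≠ 0, so this is an N-position: the player to move can win.

Winning position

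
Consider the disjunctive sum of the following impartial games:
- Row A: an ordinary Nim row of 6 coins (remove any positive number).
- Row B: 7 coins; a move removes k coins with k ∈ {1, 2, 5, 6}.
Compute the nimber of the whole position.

Row A is a plain Nim row of size 6, so its Grundy value is 6.
For row B, compute g(0), g(1), … with moves {1, 2, 5, 6}:
g(0) = mex{} = 0
g(1) = mex{0} = 1
g(2) = mex{0,1} = 2
g(3) = mex{1,2} = 0
g(4) = mex{0,2} = 1
g(5) = mex{0,1} = 2
g(6) = mex{0,1,2} = 3
g(7) = mex{1,2,3} = 0
So g(7) = 0.
By the Sprague-Grundy theorem, the Grundy value of a sum of independent games is the XOR of the component values.
Combined value = 6 XOR 0 = 6.

6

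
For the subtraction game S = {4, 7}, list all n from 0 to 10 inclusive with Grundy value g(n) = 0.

0, 1, 2, 3

Compute g(0), g(1), … for moves {4, 7}:
k:     0  1  2  3  4  5  6  7  8  9 10
g(k):  0  0  0  0  1  1  1  1  2  2  2
The P-positions (g = 0) in 0..10 are 0, 1, 2, 3.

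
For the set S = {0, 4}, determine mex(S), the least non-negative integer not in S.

0 is in the set but 1 is not, so the mex is 1.

1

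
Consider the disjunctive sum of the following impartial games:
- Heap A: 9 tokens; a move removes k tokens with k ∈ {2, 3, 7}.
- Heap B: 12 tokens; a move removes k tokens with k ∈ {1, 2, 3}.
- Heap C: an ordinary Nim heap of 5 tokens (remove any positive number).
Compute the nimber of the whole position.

Build the Grundy sequence for heap A with g(k) = mex{g(k−s) : s ∈ {2, 3, 7}, s ≤ k}:
k:     0  1  2  3  4  5  6  7  8  9
g(k):  0  0  1  1  2  0  0  1  1  2
So g(9) = 2.
For heap B, compute g(0), g(1), … with moves {1, 2, 3}:
k:     0  1  2  3  4  5  6  7  8  9 10 11 12
g(k):  0  1  2  3  0  1  2  3  0  1  2  3  0
So g(12) = 0.
Heap C is a plain Nim heap of size 5, so its Grundy value is 5.
The value of a disjunctive sum is the nim-sum of the parts.
Combined value = 2 ⊕ 0 ⊕ 5 = 7.

7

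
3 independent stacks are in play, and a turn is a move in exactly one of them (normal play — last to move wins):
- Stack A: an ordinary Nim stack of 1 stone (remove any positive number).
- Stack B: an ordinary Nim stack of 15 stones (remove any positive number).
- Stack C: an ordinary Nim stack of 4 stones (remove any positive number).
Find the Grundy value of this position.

Stack A is a plain Nim stack of size 1, so its Grundy value is 1.
Stack B is a plain Nim stack of size 15, so its Grundy value is 15.
Stack C is a plain Nim stack of size 4, so its Grundy value is 4.
The value of a disjunctive sum is the nim-sum of the parts.
Combined value = 1 ⊕ 15 ⊕ 4 = 10.

10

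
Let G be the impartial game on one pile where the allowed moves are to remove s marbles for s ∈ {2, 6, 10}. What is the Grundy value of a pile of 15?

Build the Grundy sequence with g(k) = mex{g(k−s) : s ∈ {2, 6, 10}, s ≤ k}:
k:     0  1  2  3  4  5  6  7  8  9 10 11 12 13 14 15
g(k):  0  0  1  1  0  0  1  1  0  0  1  1  0  0  1  1
So g(15) = 1.

1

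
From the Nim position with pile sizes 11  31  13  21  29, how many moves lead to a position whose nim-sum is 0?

Nim-sum: 11 XOR 31 XOR 13 XOR 21 XOR 29 = 17.
The overall nim-sum is X = 17. A pile of size p has a winning move iff p XOR X < p (reduce it to p XOR X).
  11: 11 XOR 17 = 26 ≥ 11 — no move.
  31: 31 XOR 17 = 14 < 31 — winning move (to 14).
  13: 13 XOR 17 = 28 ≥ 13 — no move.
  21: 21 XOR 17 = 4 < 21 — winning move (to 4).
  29: 29 XOR 17 = 12 < 29 — winning move (to 12).
That gives 3 winning moves.

3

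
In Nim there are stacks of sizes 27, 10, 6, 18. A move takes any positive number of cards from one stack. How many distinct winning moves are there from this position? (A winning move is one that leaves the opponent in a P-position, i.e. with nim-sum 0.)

1

Nim-sum: 27 ^ 10 ^ 6 ^ 18 = 5.
The overall nim-sum is X = 5. A stack of size p has a winning move iff p XOR X < p (reduce it to p XOR X).
  27: 27 XOR 5 = 30 ≥ 27 — no move.
  10: 10 XOR 5 = 15 ≥ 10 — no move.
  6: 6 XOR 5 = 3 < 6 — winning move (to 3).
  18: 18 XOR 5 = 23 ≥ 18 — no move.
That gives 1 winning move.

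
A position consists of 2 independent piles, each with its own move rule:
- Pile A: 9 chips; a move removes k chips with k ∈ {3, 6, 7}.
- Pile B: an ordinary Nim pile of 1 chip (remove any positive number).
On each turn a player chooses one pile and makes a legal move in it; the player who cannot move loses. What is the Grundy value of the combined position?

Build the Grundy sequence for pile A with g(k) = mex{g(k−s) : s ∈ {3, 6, 7}, s ≤ k}:
g(0) = mex{} = 0
g(1) = mex{} = 0
g(2) = mex{} = 0
g(3) = mex{0} = 1
g(4) = mex{0} = 1
g(5) = mex{0} = 1
g(6) = mex{0,1} = 2
g(7) = mex{0,1} = 2
g(8) = mex{0,1} = 2
g(9) = mex{0,1,2} = 3
So g(9) = 3.
Pile B is a plain Nim pile of size 1, so its Grundy value is 1.
By the Sprague-Grundy theorem, the Grundy value of a sum of independent games is the XOR of the component values.
Combined value = 3 XOR 1 = 2.

2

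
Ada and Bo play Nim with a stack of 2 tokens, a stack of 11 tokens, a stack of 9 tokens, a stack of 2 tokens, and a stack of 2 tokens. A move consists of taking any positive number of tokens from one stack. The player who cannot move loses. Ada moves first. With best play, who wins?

Compute the nim-sum pairwise:
2 ^ 11 = 9
9 ^ 9 = 0
0 ^ 2 = 2
2 ^ 2 = 0
The nim-sum is 0, so this is a P-position: the player to move is in a losing position under optimal play; Ada is about to move from it and so loses — Bo wins.

Bo wins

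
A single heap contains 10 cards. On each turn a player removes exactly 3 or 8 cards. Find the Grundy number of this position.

1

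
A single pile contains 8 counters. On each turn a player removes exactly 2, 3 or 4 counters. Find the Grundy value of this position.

1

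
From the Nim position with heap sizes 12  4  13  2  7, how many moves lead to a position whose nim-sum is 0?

0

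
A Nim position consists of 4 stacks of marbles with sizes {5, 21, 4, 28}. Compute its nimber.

8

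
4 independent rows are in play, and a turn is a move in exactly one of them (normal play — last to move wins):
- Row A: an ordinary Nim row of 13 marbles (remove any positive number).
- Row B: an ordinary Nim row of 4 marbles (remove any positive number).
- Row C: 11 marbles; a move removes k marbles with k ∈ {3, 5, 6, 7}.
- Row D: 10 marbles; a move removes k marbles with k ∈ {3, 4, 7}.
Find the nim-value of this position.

Row A is a plain Nim row of size 13, so its Grundy value is 13.
Row B is a plain Nim row of size 4, so its Grundy value is 4.
For row C, compute g(0), g(1), … with moves {3, 5, 6, 7}:
k:     0  1  2  3  4  5  6  7  8  9 10 11
g(k):  0  0  0  1  1  1  2  2  2  3  0  0
So g(11) = 0.
Grundy values for row D (subtraction set {3, 4, 7}):
k:     0  1  2  3  4  5  6  7  8  9 10
g(k):  0  0  0  1  1  1  2  2  2  3  0
So g(10) = 0.
The value of a disjunctive sum is the nim-sum of the parts.
Combined value = 13 XOR 4 XOR 0 XOR 0 = 9.

9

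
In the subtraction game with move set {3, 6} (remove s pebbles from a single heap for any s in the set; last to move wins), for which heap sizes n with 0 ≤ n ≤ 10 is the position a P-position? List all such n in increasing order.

0, 1, 2, 9, 10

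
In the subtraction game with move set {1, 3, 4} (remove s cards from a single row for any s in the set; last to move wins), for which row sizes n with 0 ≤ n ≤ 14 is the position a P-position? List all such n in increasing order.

0, 2, 7, 9, 14

Grundy values for subtraction set {1, 3, 4}:
k:     0  1  2  3  4  5  6  7  8  9 10 11 12 13 14
g(k):  0  1  0  1  2  3  2  0  1  0  1  2  3  2  0
The P-positions (g = 0) in 0..14 are 0, 2, 7, 9, 14.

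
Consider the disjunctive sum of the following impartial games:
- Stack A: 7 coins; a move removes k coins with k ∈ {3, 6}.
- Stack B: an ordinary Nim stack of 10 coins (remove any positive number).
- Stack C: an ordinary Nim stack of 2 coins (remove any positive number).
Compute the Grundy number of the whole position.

For stack A, compute g(0), g(1), … with moves {3, 6}:
g(0) = mex{} = 0
g(1) = mex{} = 0
g(2) = mex{} = 0
g(3) = mex{0} = 1
g(4) = mex{0} = 1
g(5) = mex{0} = 1
g(6) = mex{0,1} = 2
g(7) = mex{0,1} = 2
So g(7) = 2.
Stack B is a plain Nim stack of size 10, so its Grundy value is 10.
Stack C is a plain Nim stack of size 2, so its Grundy value is 2.
The value of a disjunctive sum is the nim-sum of the parts.
Combined value = 2 ⊕ 10 ⊕ 2 = 10.

10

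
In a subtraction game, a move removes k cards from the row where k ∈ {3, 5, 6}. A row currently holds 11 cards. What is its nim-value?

0

Build the Grundy sequence with g(k) = mex{g(k−s) : s ∈ {3, 5, 6}, s ≤ k}:
k:     0  1  2  3  4  5  6  7  8  9 10 11
g(k):  0  0  0  1  1  1  2  2  2  0  0  0
So g(11) = 0.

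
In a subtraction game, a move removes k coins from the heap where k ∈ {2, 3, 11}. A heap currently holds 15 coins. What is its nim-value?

0

Grundy values for subtraction set {2, 3, 11}:
k:     0  1  2  3  4  5  6  7  8  9 10 11 12 13 14 15
g(k):  0  0  1  1  2  0  0  1  1  2  0  3  1  2  0  0
So g(15) = 0.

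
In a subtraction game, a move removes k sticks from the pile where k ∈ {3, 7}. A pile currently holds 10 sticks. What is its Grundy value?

0

Compute g(0), g(1), … for moves {3, 7}:
k:     0  1  2  3  4  5  6  7  8  9 10
g(k):  0  0  0  1  1  1  0  2  2  1  0
So g(10) = 0.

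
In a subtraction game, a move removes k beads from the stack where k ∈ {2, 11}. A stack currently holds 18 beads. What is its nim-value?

0

Grundy values for subtraction set {2, 11}:
k:     0  1  2  3  4  5  6  7  8  9 10 11 12 13 14 15 16 17 18
g(k):  0  0  1  1  0  0  1  1  0  0  1  1  2  0  0  1  1  0  0
So g(18) = 0.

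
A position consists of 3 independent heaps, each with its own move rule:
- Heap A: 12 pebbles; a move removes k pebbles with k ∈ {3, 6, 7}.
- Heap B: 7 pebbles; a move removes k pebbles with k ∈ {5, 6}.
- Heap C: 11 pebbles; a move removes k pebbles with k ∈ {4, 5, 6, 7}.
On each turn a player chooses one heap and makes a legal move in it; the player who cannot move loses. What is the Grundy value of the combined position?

1

For heap A, compute g(0), g(1), … with moves {3, 6, 7}:
k:     0  1  2  3  4  5  6  7  8  9 10 11 12
g(k):  0  0  0  1  1  1  2  2  2  3  0  0  0
So g(12) = 0.
Grundy values for heap B (subtraction set {5, 6}):
g(0) = mex{} = 0
g(1) = mex{} = 0
g(2) = mex{} = 0
g(3) = mex{} = 0
g(4) = mex{} = 0
g(5) = mex{0} = 1
g(6) = mex{0} = 1
g(7) = mex{0} = 1
So g(7) = 1.
Grundy values for heap C (subtraction set {4, 5, 6, 7}):
g(0) = mex{} = 0
g(1) = mex{} = 0
g(2) = mex{} = 0
g(3) = mex{} = 0
g(4) = mex{0} = 1
g(5) = mex{0} = 1
g(6) = mex{0} = 1
g(7) = mex{0} = 1
g(8) = mex{0,1} = 2
g(9) = mex{0,1} = 2
g(10) = mex{0,1} = 2
g(11) = mex{1} = 0
So g(11) = 0.
By the Sprague-Grundy theorem, the Grundy value of a sum of independent games is the XOR of the component values.
Combined value = 0 XOR 1 XOR 0 = 1.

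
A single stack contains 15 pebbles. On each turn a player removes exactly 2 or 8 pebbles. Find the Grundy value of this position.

0

Compute g(0), g(1), … for moves {2, 8}:
k:     0  1  2  3  4  5  6  7  8  9 10 11 12 13 14 15
g(k):  0  0  1  1  0  0  1  1  2  2  0  0  1  1  0  0
So g(15) = 0.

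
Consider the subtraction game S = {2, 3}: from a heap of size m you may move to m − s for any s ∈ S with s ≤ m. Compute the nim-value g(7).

Build the Grundy sequence with g(k) = mex{g(k−s) : s ∈ {2, 3}, s ≤ k}:
g(0) = mex{} = 0
g(1) = mex{} = 0
g(2) = mex{0} = 1
g(3) = mex{0} = 1
g(4) = mex{0,1} = 2
g(5) = mex{1} = 0
g(6) = mex{1,2} = 0
g(7) = mex{0,2} = 1
So g(7) = 1.

1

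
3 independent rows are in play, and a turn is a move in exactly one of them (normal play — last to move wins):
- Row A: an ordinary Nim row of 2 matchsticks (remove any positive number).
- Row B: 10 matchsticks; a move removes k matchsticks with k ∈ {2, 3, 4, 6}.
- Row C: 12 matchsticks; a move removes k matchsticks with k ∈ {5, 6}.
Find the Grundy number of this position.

3

Row A is a plain Nim row of size 2, so its Grundy value is 2.
Grundy values for row B (subtraction set {2, 3, 4, 6}):
g(0) = mex{} = 0
g(1) = mex{} = 0
g(2) = mex{0} = 1
g(3) = mex{0} = 1
g(4) = mex{0,1} = 2
g(5) = mex{0,1} = 2
g(6) = mex{0,1,2} = 3
g(7) = mex{0,1,2} = 3
g(8) = mex{1,2,3} = 0
g(9) = mex{1,2,3} = 0
g(10) = mex{0,2,3} = 1
So g(10) = 1.
Build the Grundy sequence for row C with g(k) = mex{g(k−s) : s ∈ {5, 6}, s ≤ k}:
g(0) = mex{} = 0
g(1) = mex{} = 0
g(2) = mex{} = 0
g(3) = mex{} = 0
g(4) = mex{} = 0
g(5) = mex{0} = 1
g(6) = mex{0} = 1
g(7) = mex{0} = 1
g(8) = mex{0} = 1
g(9) = mex{0} = 1
g(10) = mex{0,1} = 2
g(11) = mex{1} = 0
g(12) = mex{1} = 0
So g(12) = 0.
The value of a disjunctive sum is the nim-sum of the parts.
Combined value = 2 ⊕ 1 ⊕ 0 = 3.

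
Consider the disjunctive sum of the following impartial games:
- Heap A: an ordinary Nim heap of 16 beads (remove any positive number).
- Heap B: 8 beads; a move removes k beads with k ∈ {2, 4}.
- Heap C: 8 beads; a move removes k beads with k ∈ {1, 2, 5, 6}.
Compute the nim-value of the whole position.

16

Heap A is a plain Nim heap of size 16, so its Grundy value is 16.
For heap B, compute g(0), g(1), … with moves {2, 4}:
k:     0  1  2  3  4  5  6  7  8
g(k):  0  0  1  1  2  2  0  0  1
So g(8) = 1.
For heap C, compute g(0), g(1), … with moves {1, 2, 5, 6}:
k:     0  1  2  3  4  5  6  7  8
g(k):  0  1  2  0  1  2  3  0  1
So g(8) = 1.
By the Sprague-Grundy theorem, the Grundy value of a sum of independent games is the XOR of the component values.
Combined value = 16 XOR 1 XOR 1 = 16.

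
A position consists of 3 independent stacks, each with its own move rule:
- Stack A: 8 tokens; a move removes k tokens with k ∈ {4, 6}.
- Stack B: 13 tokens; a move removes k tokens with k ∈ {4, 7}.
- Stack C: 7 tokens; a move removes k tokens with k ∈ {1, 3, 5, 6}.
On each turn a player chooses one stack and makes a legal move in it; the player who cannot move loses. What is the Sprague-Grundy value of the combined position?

1

For stack A, compute g(0), g(1), … with moves {4, 6}:
g(0) = mex{} = 0
g(1) = mex{} = 0
g(2) = mex{} = 0
g(3) = mex{} = 0
g(4) = mex{0} = 1
g(5) = mex{0} = 1
g(6) = mex{0} = 1
g(7) = mex{0} = 1
g(8) = mex{0,1} = 2
So g(8) = 2.
For stack B, compute g(0), g(1), … with moves {4, 7}:
k:     0  1  2  3  4  5  6  7  8  9 10 11 12 13
g(k):  0  0  0  0  1  1  1  1  2  2  2  0  0  0
So g(13) = 0.
Build the Grundy sequence for stack C with g(k) = mex{g(k−s) : s ∈ {1, 3, 5, 6}, s ≤ k}:
k:     0  1  2  3  4  5  6  7
g(k):  0  1  0  1  0  1  2  3
So g(7) = 3.
By the Sprague-Grundy theorem, the Grundy value of a sum of independent games is the XOR of the component values.
Combined value = 2 ⊕ 0 ⊕ 3 = 1.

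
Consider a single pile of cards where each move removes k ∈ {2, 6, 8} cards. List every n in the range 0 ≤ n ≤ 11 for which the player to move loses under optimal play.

0, 1, 4, 5

Compute g(0), g(1), … for moves {2, 6, 8}:
k:     0  1  2  3  4  5  6  7  8  9 10 11
g(k):  0  0  1  1  0  0  1  1  2  2  3  3
The P-positions (g = 0) in 0..11 are 0, 1, 4, 5.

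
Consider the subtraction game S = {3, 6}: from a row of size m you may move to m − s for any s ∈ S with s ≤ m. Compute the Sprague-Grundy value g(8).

2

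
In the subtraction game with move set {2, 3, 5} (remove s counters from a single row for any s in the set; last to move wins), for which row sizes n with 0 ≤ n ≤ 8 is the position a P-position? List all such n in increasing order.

Build the Grundy sequence with g(k) = mex{g(k−s) : s ∈ {2, 3, 5}, s ≤ k}:
g(0) = mex{} = 0
g(1) = mex{} = 0
g(2) = mex{0} = 1
g(3) = mex{0} = 1
g(4) = mex{0,1} = 2
g(5) = mex{0,1} = 2
g(6) = mex{0,1,2} = 3
g(7) = mex{1,2} = 0
g(8) = mex{1,2,3} = 0
The P-positions (g = 0) in 0..8 are 0, 1, 7, 8.

0, 1, 7, 8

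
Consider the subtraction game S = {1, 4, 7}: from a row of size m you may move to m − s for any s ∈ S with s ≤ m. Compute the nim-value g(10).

Build the Grundy sequence with g(k) = mex{g(k−s) : s ∈ {1, 4, 7}, s ≤ k}:
k:     0  1  2  3  4  5  6  7  8  9 10
g(k):  0  1  0  1  2  0  1  2  0  1  0
So g(10) = 0.

0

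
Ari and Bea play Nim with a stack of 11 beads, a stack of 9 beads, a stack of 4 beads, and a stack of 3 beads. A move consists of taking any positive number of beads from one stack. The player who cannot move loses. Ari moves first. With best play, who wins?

Ari wins

Compute the nim-sum pairwise:
11 XOR 9 = 2
2 XOR 4 = 6
6 XOR 3 = 5
The nim-sum is 5 ≠ 0, so this is an N-position: the player to move can win; Ari has a winning move.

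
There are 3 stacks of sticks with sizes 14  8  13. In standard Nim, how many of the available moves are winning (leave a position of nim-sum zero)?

Nim-sum: 14 ^ 8 ^ 13 = 11.
The overall nim-sum is X = 11. A stack of size p has a winning move iff p XOR X < p (reduce it to p XOR X).
  14: 14 XOR 11 = 5 < 14 — winning move (to 5).
  8: 8 XOR 11 = 3 < 8 — winning move (to 3).
  13: 13 XOR 11 = 6 < 13 — winning move (to 6).
That gives 3 winning moves.

3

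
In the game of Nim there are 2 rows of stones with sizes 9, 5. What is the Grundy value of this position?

Nim-sum: 9 ⊕ 5 = 12.

12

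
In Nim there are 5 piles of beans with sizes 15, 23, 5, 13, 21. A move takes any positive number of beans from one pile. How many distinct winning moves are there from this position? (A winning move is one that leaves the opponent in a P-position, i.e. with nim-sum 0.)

In binary:
  01111  (15)
  10111  (23)
  00101  (5)
  01101  (13)
  10101  (21)
  -----
  00101  (5)
The overall nim-sum is X = 5. A pile of size p has a winning move iff p XOR X < p (reduce it to p XOR X).
  15: 15 XOR 5 = 10 < 15 — winning move (to 10).
  23: 23 XOR 5 = 18 < 23 — winning move (to 18).
  5: 5 XOR 5 = 0 < 5 — winning move (to 0).
  13: 13 XOR 5 = 8 < 13 — winning move (to 8).
  21: 21 XOR 5 = 16 < 21 — winning move (to 16).
That gives 5 winning moves.

5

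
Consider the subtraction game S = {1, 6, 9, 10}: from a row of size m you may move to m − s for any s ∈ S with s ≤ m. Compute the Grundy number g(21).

1

Grundy values for subtraction set {1, 6, 9, 10}:
k:     0  1  2  3  4  5  6  7  8  9 10 11 12 13 14 15 16 17 18 19 20 21
g(k):  0  1  0  1  0  1  2  0  1  2  3  2  3  2  3  0  1  3  0  1  0  1
So g(21) = 1.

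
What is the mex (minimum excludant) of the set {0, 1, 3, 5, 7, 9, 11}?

2

The values 0, 1 are all present; 2 is the first non-negative integer missing from the set.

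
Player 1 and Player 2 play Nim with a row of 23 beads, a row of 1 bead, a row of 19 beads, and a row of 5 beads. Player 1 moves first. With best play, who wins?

Compute the nim-sum pairwise:
23 ^ 1 = 22
22 ^ 19 = 5
5 ^ 5 = 0
The nim-sum is 0, so this is a P-position: the player to move is in a losing position under optimal play; Player 1 is about to move from it and so loses — Player 2 wins.

Player 2 wins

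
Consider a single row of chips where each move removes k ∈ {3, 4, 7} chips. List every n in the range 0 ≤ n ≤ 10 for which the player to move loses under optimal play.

0, 1, 2, 10

Grundy values for subtraction set {3, 4, 7}:
g(0) = mex{} = 0
g(1) = mex{} = 0
g(2) = mex{} = 0
g(3) = mex{0} = 1
g(4) = mex{0} = 1
g(5) = mex{0} = 1
g(6) = mex{0,1} = 2
g(7) = mex{0,1} = 2
g(8) = mex{0,1} = 2
g(9) = mex{0,1,2} = 3
g(10) = mex{1,2} = 0
The P-positions (g = 0) in 0..10 are 0, 1, 2, 10.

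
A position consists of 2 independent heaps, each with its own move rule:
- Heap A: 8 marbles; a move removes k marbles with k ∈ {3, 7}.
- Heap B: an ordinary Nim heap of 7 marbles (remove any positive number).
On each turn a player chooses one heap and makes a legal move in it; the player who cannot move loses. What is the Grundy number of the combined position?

5

Build the Grundy sequence for heap A with g(k) = mex{g(k−s) : s ∈ {3, 7}, s ≤ k}:
g(0) = mex{} = 0
g(1) = mex{} = 0
g(2) = mex{} = 0
g(3) = mex{0} = 1
g(4) = mex{0} = 1
g(5) = mex{0} = 1
g(6) = mex{1} = 0
g(7) = mex{0,1} = 2
g(8) = mex{0,1} = 2
So g(8) = 2.
Heap B is a plain Nim heap of size 7, so its Grundy value is 7.
The value of a disjunctive sum is the nim-sum of the parts.
Combined value = 2 ⊕ 7 = 5.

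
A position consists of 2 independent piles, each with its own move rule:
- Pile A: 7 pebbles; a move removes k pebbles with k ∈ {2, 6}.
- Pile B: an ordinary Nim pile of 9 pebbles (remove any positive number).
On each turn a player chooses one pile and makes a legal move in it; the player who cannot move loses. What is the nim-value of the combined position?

8

Build the Grundy sequence for pile A with g(k) = mex{g(k−s) : s ∈ {2, 6}, s ≤ k}:
g(0) = mex{} = 0
g(1) = mex{} = 0
g(2) = mex{0} = 1
g(3) = mex{0} = 1
g(4) = mex{1} = 0
g(5) = mex{1} = 0
g(6) = mex{0} = 1
g(7) = mex{0} = 1
So g(7) = 1.
Pile B is a plain Nim pile of size 9, so its Grundy value is 9.
The value of a disjunctive sum is the nim-sum of the parts.
Combined value = 1 ⊕ 9 = 8.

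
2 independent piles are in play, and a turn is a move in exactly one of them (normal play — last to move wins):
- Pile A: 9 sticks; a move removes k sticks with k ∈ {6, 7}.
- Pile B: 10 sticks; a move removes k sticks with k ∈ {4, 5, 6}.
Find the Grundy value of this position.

1

Build the Grundy sequence for pile A with g(k) = mex{g(k−s) : s ∈ {6, 7}, s ≤ k}:
g(0) = mex{} = 0
g(1) = mex{} = 0
g(2) = mex{} = 0
g(3) = mex{} = 0
g(4) = mex{} = 0
g(5) = mex{} = 0
g(6) = mex{0} = 1
g(7) = mex{0} = 1
g(8) = mex{0} = 1
g(9) = mex{0} = 1
So g(9) = 1.
For pile B, compute g(0), g(1), … with moves {4, 5, 6}:
g(0) = mex{} = 0
g(1) = mex{} = 0
g(2) = mex{} = 0
g(3) = mex{} = 0
g(4) = mex{0} = 1
g(5) = mex{0} = 1
g(6) = mex{0} = 1
g(7) = mex{0} = 1
g(8) = mex{0,1} = 2
g(9) = mex{0,1} = 2
g(10) = mex{1} = 0
So g(10) = 0.
By the Sprague-Grundy theorem, the Grundy value of a sum of independent games is the XOR of the component values.
Combined value = 1 ⊕ 0 = 1.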